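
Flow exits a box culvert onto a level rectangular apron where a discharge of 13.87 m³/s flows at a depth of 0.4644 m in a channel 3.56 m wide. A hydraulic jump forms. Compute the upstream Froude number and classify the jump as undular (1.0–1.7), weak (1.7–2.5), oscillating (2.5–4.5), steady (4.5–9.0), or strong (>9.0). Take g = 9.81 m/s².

Fr₁ = 3.931; oscillating jump

q = Q/b = 13.87/3.56 = 3.896 m²/s; V₁ = q/y₁ = 8.389 m/s. Fr₁ = V₁/√(g·y₁) = 3.931.
Fr₁ = 3.931 lies in the oscillating range.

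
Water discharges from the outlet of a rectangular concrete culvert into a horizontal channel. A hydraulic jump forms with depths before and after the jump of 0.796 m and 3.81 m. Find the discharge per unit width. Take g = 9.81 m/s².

For a rectangular channel the momentum equation gives q² = ½·g·y₁·y₂·(y₁ + y₂) = ½×9.81×0.796×3.81×4.61 = 68.5.
q = √68.5 = 8.28 m²/s.

q = 8.28 m²/s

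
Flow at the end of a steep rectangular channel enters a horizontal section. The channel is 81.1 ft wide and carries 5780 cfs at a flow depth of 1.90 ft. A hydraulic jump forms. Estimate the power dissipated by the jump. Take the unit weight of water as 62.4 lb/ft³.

q = Q/b = 5780/81.1 = 71.3 ft²/s; V₁ = q/y₁ = 37.5 ft/s. Fr₁ = V₁/√(g·y₁) = 4.80.
Bélanger equation: y₂/y₁ = ½[√(1 + 8Fr₁²) − 1] = ½[√185.0 − 1] = 6.30.
y₂ = 6.30 × 1.90 = 12.0 ft.
V₂ = q/y₂ = 71.3/12.0 = 5.95 ft/s. E₁ = y₁ + V₁²/2g = 23.7 ft; E₂ = y₂ + V₂²/2g = 12.5 ft. ΔE = E₁ − E₂ = 11.2 ft.
P = γ·Q·ΔE/550 = 62.4 × 5780 × 11.2 / 550 = 7362 hp.

P = 7362 hp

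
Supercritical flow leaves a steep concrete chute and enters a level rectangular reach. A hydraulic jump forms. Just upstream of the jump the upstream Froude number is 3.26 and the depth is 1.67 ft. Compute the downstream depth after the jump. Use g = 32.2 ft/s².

Fr₁ = 3.26 (given).
Sequent-depth ratio: y₂/y₁ = ½[√(1 + 8Fr₁²) − 1] = ½[√86.02 − 1] = 4.14.
y₂ = 4.14 × 1.67 = 6.91 ft.

y₂ = 6.91 ft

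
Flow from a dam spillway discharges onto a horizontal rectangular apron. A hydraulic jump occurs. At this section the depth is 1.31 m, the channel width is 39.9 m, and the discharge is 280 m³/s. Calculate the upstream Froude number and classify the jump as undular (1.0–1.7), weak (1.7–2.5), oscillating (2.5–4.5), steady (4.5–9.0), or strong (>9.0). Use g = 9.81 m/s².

Fr₁ = 1.49; undular jump

q = Q/b = 280/39.9 = 7.02 m²/s; V₁ = q/y₁ = 5.36 m/s. Fr₁ = V₁/√(g·y₁) = 1.49.
Fr₁ = 1.49 lies in the undular range.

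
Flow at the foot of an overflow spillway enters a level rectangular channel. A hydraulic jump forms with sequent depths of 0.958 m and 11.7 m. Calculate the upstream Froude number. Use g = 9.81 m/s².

For a rectangular channel the momentum equation gives q² = ½·g·y₁·y₂·(y₁ + y₂) = ½×9.81×0.958×11.7×12.7 = 696.
q = √696 = 26.4 m²/s.
V₁ = q/y₁ = 27.5 m/s; Fr₁ = V₁/√(g·y₁) = 8.98.

Fr₁ = 8.98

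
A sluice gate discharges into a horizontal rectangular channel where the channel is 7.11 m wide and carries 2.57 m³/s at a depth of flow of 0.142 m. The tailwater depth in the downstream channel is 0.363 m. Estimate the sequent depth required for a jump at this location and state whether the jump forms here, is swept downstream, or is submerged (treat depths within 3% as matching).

q = Q/b = 2.57/7.11 = 0.361 m²/s; V₁ = q/y₁ = 2.55 m/s. Fr₁ = V₁/√(g·y₁) = 2.16.
Bélanger equation: y₂/y₁ = ½[√(1 + 8Fr₁²) − 1] = ½[√38.21 − 1] = 2.59.
y₂ = 2.59 × 0.142 = 0.368 m.
Tailwater y_tw = 0.363 m: y_tw ≈ y₂, so the jump forms here.

y₂ = 0.368 m; the jump forms here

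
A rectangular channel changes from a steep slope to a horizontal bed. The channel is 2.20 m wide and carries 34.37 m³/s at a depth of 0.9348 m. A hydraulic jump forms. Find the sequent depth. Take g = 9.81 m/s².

y₂ = 6.843 m

q = Q/b = 34.37/2.20 = 15.62 m²/s; V₁ = q/y₁ = 16.71 m/s. Fr₁ = V₁/√(g·y₁) = 5.519.
From the momentum equation for a rectangular channel, y₂/y₁ = ½[√(1 + 8Fr₁²) − 1] = ½[√244.66 − 1] = 7.321.
y₂ = 7.321 × 0.9348 = 6.843 m.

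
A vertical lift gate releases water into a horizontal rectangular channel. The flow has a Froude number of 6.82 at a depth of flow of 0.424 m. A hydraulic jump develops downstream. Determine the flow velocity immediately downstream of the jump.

V₂ = 1.52 m/s

Fr₁ = 6.82 (given).
Conjugate-depth relation: y₂/y₁ = ½[√(1 + 8Fr₁²) − 1] = ½[√373.1 − 1] = 9.16.
y₂ = 9.16 × 0.424 = 3.88 m.
V₁ = Fr₁·√(g·y₁) = 6.82×√(9.81×0.424) = 13.9 m/s; q = V₁·y₁ = 5.90 m²/s.
V₂ = q/y₂ = 5.90/3.88 = 1.52 m/s.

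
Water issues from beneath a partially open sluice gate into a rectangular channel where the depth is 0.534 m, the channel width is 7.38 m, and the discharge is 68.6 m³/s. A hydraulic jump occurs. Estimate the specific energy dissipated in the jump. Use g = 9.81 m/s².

ΔE = 10.3 m

q = Q/b = 68.6/7.38 = 9.30 m²/s; V₁ = q/y₁ = 17.4 m/s. Fr₁ = V₁/√(g·y₁) = 7.61.
From the momentum equation for a rectangular channel, y₂/y₁ = ½[√(1 + 8Fr₁²) − 1] = ½[√463.7 − 1] = 10.3.
y₂ = 10.3 × 0.534 = 5.48 m.
V₂ = q/y₂ = 9.30/5.48 = 1.70 m/s. E₁ = y₁ + V₁²/2g = 16.0 m; E₂ = y₂ + V₂²/2g = 5.63 m. ΔE = E₁ − E₂ = 10.3 m.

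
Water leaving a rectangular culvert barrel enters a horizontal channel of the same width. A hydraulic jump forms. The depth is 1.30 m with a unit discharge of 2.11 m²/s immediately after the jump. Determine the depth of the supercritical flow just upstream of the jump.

V₂ = q/y₂ = 2.11/1.30 = 1.62 m/s; Fr₂ = V₂/√(g·y₂) = 0.454.
The Bélanger relation is symmetric: y₁/y₂ = ½[√(1 + 8Fr₂²) − 1] = ½[√2.653 − 1] = 0.314.
y₁ = 0.314 × 1.30 = 0.409 m.

y₁ = 0.409 m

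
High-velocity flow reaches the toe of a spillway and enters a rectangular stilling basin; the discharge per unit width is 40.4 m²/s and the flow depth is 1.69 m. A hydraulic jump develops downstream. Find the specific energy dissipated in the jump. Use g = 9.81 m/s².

V₁ = q/y₁ = 40.4/1.69 = 23.9 m/s. Fr₁ = V₁/√(g·y₁) = 23.9/√(9.81×1.69) = 5.87.
By Bélanger, y₂/y₁ = ½[√(1 + 8Fr₁²) − 1] = ½[√276.8 − 1] = 7.82.
y₂ = 7.82 × 1.69 = 13.2 m.
V₂ = q/y₂ = 40.4/13.2 = 3.06 m/s. E₁ = y₁ + V₁²/2g = 30.8 m; E₂ = y₂ + V₂²/2g = 13.7 m. ΔE = E₁ − E₂ = 17.1 m.

ΔE = 17.1 m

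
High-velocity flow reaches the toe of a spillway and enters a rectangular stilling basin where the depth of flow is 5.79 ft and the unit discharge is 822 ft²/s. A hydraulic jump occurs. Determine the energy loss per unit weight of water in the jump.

ΔE = 235 ft

V₁ = q/y₁ = 822/5.79 = 142 ft/s. Fr₁ = V₁/√(g·y₁) = 142/√(32.2×5.79) = 10.4.
From the momentum equation for a rectangular channel, y₂/y₁ = ½[√(1 + 8Fr₁²) − 1] = ½[√865.9 − 1] = 14.2.
y₂ = 14.2 × 5.79 = 82.3 ft.
V₂ = q/y₂ = 822/82.3 = 9.99 ft/s. E₁ = y₁ + V₁²/2g = 319 ft; E₂ = y₂ + V₂²/2g = 83.8 ft. ΔE = E₁ − E₂ = 235 ft.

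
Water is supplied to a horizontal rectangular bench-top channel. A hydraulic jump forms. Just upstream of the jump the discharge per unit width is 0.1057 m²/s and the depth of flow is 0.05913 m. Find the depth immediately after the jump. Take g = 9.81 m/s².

V₁ = q/y₁ = 0.1057/0.05913 = 1.788 m/s. Fr₁ = V₁/√(g·y₁) = 1.788/√(9.81×0.05913) = 2.347.
Sequent-depth ratio: y₂/y₁ = ½[√(1 + 8Fr₁²) − 1] = ½[√45.070 − 1] = 2.857.
y₂ = 2.857 × 0.05913 = 0.1689 m.

y₂ = 0.1689 m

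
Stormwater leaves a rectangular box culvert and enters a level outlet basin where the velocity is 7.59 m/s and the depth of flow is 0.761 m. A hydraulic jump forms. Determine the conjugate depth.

y₂ = 2.63 m

Fr₁ = V₁/√(g·y₁) = 7.59/√(9.81×0.761) = 2.78.
Sequent-depth ratio: y₂/y₁ = ½[√(1 + 8Fr₁²) − 1] = ½[√62.73 − 1] = 3.46.
y₂ = 3.46 × 0.761 = 2.63 m.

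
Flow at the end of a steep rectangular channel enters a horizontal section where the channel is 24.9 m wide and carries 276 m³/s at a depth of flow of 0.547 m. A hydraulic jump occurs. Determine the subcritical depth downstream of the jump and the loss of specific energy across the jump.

q = Q/b = 276/24.9 = 11.1 m²/s; V₁ = q/y₁ = 20.3 m/s. Fr₁ = V₁/√(g·y₁) = 8.75.
Sequent-depth ratio: y₂/y₁ = ½[√(1 + 8Fr₁²) − 1] = ½[√613.2 − 1] = 11.9.
y₂ = 11.9 × 0.547 = 6.50 m.
V₂ = q/y₂ = 11.1/6.50 = 1.71 m/s. E₁ = y₁ + V₁²/2g = 21.5 m; E₂ = y₂ + V₂²/2g = 6.65 m. ΔE = E₁ − E₂ = 14.8 m.

y₂ = 6.50 m; ΔE = 14.8 m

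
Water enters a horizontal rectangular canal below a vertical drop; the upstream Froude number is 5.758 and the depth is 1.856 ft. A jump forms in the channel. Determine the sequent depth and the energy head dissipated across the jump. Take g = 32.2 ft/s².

y₂ = 14.21 ft; ΔE = 17.88 ft

Fr₁ = 5.758 (given).
From the momentum equation for a rectangular channel, y₂/y₁ = ½[√(1 + 8Fr₁²) − 1] = ½[√266.24 − 1] = 7.658.
y₂ = 7.658 × 1.856 = 14.21 ft.
Head loss: ΔE = (y₂ − y₁)³/(4y₁y₂) = (14.21 − 1.856)³/(4×1.856×14.21) = 1887/105.5 = 17.88 ft.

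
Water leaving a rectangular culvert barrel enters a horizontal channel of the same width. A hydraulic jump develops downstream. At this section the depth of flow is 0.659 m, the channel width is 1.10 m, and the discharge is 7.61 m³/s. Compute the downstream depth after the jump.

y₂ = 3.53 m

q = Q/b = 7.61/1.10 = 6.92 m²/s; V₁ = q/y₁ = 10.5 m/s. Fr₁ = V₁/√(g·y₁) = 4.13.
From the momentum equation for a rectangular channel, y₂/y₁ = ½[√(1 + 8Fr₁²) − 1] = ½[√137.4 − 1] = 5.36.
y₂ = 5.36 × 0.659 = 3.53 m.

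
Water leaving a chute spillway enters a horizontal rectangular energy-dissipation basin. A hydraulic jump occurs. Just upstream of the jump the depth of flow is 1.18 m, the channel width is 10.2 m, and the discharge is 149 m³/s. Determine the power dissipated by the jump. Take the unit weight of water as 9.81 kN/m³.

P = 4564 kW

q = Q/b = 149/10.2 = 14.6 m²/s; V₁ = q/y₁ = 12.4 m/s. Fr₁ = V₁/√(g·y₁) = 3.64.
Bélanger equation: y₂/y₁ = ½[√(1 + 8Fr₁²) − 1] = ½[√106.9 − 1] = 4.67.
y₂ = 4.67 × 1.18 = 5.51 m.
Head loss: ΔE = (y₂ − y₁)³/(4y₁y₂) = (5.51 − 1.18)³/(4×1.18×5.51) = 81.2/26.0 = 3.12 m.
P = γ·Q·ΔE = 9.81 × 149 × 3.12 = 4564 kW.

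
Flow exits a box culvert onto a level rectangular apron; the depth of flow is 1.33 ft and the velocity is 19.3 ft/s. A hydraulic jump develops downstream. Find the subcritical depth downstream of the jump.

Fr₁ = V₁/√(g·y₁) = 19.3/√(32.2×1.33) = 2.95.
By Bélanger, y₂/y₁ = ½[√(1 + 8Fr₁²) − 1] = ½[√70.58 − 1] = 3.70.
y₂ = 3.70 × 1.33 = 4.92 ft.

y₂ = 4.92 ft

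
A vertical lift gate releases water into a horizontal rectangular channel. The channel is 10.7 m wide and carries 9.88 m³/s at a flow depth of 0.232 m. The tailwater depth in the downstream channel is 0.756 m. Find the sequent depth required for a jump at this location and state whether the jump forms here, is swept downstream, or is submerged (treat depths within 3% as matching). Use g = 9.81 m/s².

y₂ = 0.757 m; the jump forms here

q = Q/b = 9.88/10.7 = 0.923 m²/s; V₁ = q/y₁ = 3.98 m/s. Fr₁ = V₁/√(g·y₁) = 2.64.
From the momentum equation for a rectangular channel, y₂/y₁ = ½[√(1 + 8Fr₁²) − 1] = ½[√56.68 − 1] = 3.26.
y₂ = 3.26 × 0.232 = 0.757 m.
Tailwater y_tw = 0.756 m: y_tw ≈ y₂, so the jump forms here.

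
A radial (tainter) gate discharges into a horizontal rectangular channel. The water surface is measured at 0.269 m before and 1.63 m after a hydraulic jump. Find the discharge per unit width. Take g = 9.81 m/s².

q = 2.02 m²/s

For a rectangular channel the momentum equation gives q² = ½·g·y₁·y₂·(y₁ + y₂) = ½×9.81×0.269×1.63×1.90 = 4.08.
q = √4.08 = 2.02 m²/s.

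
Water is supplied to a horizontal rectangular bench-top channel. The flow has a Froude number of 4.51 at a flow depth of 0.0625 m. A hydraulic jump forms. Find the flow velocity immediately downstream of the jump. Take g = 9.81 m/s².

Fr₁ = 4.51 (given).
By Bélanger, y₂/y₁ = ½[√(1 + 8Fr₁²) − 1] = ½[√163.7 − 1] = 5.90.
y₂ = 5.90 × 0.0625 = 0.369 m.
V₁ = Fr₁·√(g·y₁) = 4.51×√(9.81×0.0625) = 3.53 m/s; q = V₁·y₁ = 0.221 m²/s.
V₂ = q/y₂ = 0.221/0.369 = 0.599 m/s.

V₂ = 0.599 m/s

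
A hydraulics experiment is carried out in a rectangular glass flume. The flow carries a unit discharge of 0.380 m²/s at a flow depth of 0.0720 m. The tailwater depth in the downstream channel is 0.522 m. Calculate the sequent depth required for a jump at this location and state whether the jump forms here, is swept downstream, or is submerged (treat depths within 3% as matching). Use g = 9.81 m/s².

V₁ = q/y₁ = 0.380/0.0720 = 5.28 m/s. Fr₁ = V₁/√(g·y₁) = 5.28/√(9.81×0.0720) = 6.28.
Sequent-depth ratio: y₂/y₁ = ½[√(1 + 8Fr₁²) − 1] = ½[√316.5 − 1] = 8.40.
y₂ = 8.40 × 0.0720 = 0.604 m.
Tailwater y_tw = 0.522 m: y_tw < y₂, so the jump is swept downstream.

y₂ = 0.604 m; the jump is swept downstream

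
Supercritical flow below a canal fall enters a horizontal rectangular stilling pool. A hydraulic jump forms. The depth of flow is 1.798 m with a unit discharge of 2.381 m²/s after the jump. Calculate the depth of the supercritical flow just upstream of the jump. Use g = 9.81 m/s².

V₂ = q/y₂ = 2.381/1.798 = 1.324 m/s; Fr₂ = V₂/√(g·y₂) = 0.3153.
Since the conjugate-depth ratio holds either way, y₁/y₂ = ½[√(1 + 8Fr₂²) − 1] = ½[√1.7954 − 1] = 0.1700.
y₁ = 0.1700 × 1.798 = 0.3056 m.

y₁ = 0.3056 m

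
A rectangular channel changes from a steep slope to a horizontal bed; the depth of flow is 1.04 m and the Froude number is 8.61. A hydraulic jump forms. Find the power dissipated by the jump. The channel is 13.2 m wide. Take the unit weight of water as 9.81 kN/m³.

P = 100563 kW

Fr₁ = 8.61 (given).
From the momentum equation for a rectangular channel, y₂/y₁ = ½[√(1 + 8Fr₁²) − 1] = ½[√594.1 − 1] = 11.7.
y₂ = 11.7 × 1.04 = 12.2 m.
Head loss: ΔE = (y₂ − y₁)³/(4y₁y₂) = (12.2 − 1.04)³/(4×1.04×12.2) = 1373/50.6 = 27.2 m.
V₁ = Fr₁·√(g·y₁) = 8.61×√(9.81×1.04) = 27.5 m/s; q = V₁·y₁ = 28.6 m²/s. Q = q·b = 28.6 × 13.2 = 378 m³/s. P = γ·Q·ΔE = 9.81 × 378 × 27.2 = 100563 kW.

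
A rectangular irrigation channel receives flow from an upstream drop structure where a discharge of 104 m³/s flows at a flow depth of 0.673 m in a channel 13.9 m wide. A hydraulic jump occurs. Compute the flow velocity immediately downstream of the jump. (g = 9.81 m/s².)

q = Q/b = 104/13.9 = 7.48 m²/s; V₁ = q/y₁ = 11.1 m/s. Fr₁ = V₁/√(g·y₁) = 4.33.
Conjugate-depth relation: y₂/y₁ = ½[√(1 + 8Fr₁²) − 1] = ½[√150.8 − 1] = 5.64.
y₂ = 5.64 × 0.673 = 3.80 m.
V₂ = q/y₂ = 7.48/3.80 = 1.97 m/s.

V₂ = 1.97 m/s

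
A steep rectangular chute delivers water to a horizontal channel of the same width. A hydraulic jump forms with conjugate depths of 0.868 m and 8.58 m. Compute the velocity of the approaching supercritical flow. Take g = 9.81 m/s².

For a rectangular channel the momentum equation gives q² = ½·g·y₁·y₂·(y₁ + y₂) = ½×9.81×0.868×8.58×9.45 = 345.
q = √345 = 18.6 m²/s.
V₁ = q/y₁ = 18.6/0.868 = 21.4 m/s.

V₁ = 21.4 m/s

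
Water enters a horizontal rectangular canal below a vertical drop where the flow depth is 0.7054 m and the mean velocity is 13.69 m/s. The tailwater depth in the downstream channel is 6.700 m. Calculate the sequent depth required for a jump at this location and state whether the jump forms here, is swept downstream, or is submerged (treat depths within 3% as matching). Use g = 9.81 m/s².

y₂ = 4.851 m; the jump is submerged

Fr₁ = V₁/√(g·y₁) = 13.69/√(9.81×0.7054) = 5.204.
From the momentum equation for a rectangular channel, y₂/y₁ = ½[√(1 + 8Fr₁²) − 1] = ½[√217.67 − 1] = 6.877.
y₂ = 6.877 × 0.7054 = 4.851 m.
Tailwater y_tw = 6.700 m: y_tw > y₂, so the jump is submerged.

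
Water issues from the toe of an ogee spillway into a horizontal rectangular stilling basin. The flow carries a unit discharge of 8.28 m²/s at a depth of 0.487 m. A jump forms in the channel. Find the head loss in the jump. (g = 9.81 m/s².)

V₁ = q/y₁ = 8.28/0.487 = 17.0 m/s. Fr₁ = V₁/√(g·y₁) = 17.0/√(9.81×0.487) = 7.78.
From the momentum equation for a rectangular channel, y₂/y₁ = ½[√(1 + 8Fr₁²) − 1] = ½[√485.1 − 1] = 10.5.
y₂ = 10.5 × 0.487 = 5.12 m.
Head loss: ΔE = (y₂ − y₁)³/(4y₁y₂) = (5.12 − 0.487)³/(4×0.487×5.12) = 99.4/9.97 = 9.97 m.

ΔE = 9.97 m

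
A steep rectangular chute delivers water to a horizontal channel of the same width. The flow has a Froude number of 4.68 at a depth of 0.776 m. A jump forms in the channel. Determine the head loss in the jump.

ΔE = 4.29 m

Fr₁ = 4.68 (given).
Sequent-depth ratio: y₂/y₁ = ½[√(1 + 8Fr₁²) − 1] = ½[√176.2 − 1] = 6.14.
y₂ = 6.14 × 0.776 = 4.76 m.
V₁ = Fr₁·√(g·y₁) = 4.68×√(9.81×0.776) = 12.9 m/s; q = V₁·y₁ = 10.0 m²/s. V₂ = q/y₂ = 10.0/4.76 = 2.10 m/s. E₁ = y₁ + V₁²/2g = 9.27 m; E₂ = y₂ + V₂²/2g = 4.99 m. ΔE = E₁ − E₂ = 4.29 m.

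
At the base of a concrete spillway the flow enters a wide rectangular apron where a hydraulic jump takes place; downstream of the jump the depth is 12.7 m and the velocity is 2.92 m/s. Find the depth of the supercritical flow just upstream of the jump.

y₁ = 1.55 m

Fr₂ = V₂/√(g·y₂) = 2.92/√(9.81×12.7) = 0.262.
Since the conjugate-depth ratio holds either way, y₁/y₂ = ½[√(1 + 8Fr₂²) − 1] = ½[√1.547 − 1] = 0.122.
y₁ = 0.122 × 12.7 = 1.55 m.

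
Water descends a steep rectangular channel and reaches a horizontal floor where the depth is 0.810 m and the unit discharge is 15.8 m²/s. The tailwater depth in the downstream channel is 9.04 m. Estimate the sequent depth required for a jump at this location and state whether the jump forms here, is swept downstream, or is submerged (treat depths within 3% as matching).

V₁ = q/y₁ = 15.8/0.810 = 19.5 m/s. Fr₁ = V₁/√(g·y₁) = 19.5/√(9.81×0.810) = 6.92.
Sequent-depth ratio: y₂/y₁ = ½[√(1 + 8Fr₁²) − 1] = ½[√384.1 − 1] = 9.30.
y₂ = 9.30 × 0.810 = 7.53 m.
Tailwater y_tw = 9.04 m: y_tw > y₂, so the jump is submerged.

y₂ = 7.53 m; the jump is submerged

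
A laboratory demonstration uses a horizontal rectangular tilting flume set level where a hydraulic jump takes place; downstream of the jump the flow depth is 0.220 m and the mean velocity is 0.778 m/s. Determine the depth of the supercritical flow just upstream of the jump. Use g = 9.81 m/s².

Fr₂ = V₂/√(g·y₂) = 0.778/√(9.81×0.220) = 0.530.
From the momentum equation (using Fr₂), y₁/y₂ = ½[√(1 + 8Fr₂²) − 1] = ½[√3.244 − 1] = 0.401.
y₁ = 0.401 × 0.220 = 0.0881 m.

y₁ = 0.0881 m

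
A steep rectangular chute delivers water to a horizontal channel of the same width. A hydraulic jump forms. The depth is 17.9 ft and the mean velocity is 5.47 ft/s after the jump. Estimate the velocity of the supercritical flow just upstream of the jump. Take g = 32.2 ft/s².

V₁ = 57.7 ft/s

Fr₂ = V₂/√(g·y₂) = 5.47/√(32.2×17.9) = 0.228.
From the momentum equation (using Fr₂), y₁/y₂ = ½[√(1 + 8Fr₂²) − 1] = ½[√1.415 − 1] = 0.0948.
y₁ = 0.0948 × 17.9 = 1.70 ft.
V₁ = q/y₁ = 97.9/1.70 = 57.7 ft/s.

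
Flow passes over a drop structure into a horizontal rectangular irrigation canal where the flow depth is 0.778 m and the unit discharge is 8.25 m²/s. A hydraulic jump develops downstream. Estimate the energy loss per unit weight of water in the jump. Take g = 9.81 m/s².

ΔE = 2.42 m

V₁ = q/y₁ = 8.25/0.778 = 10.6 m/s. Fr₁ = V₁/√(g·y₁) = 10.6/√(9.81×0.778) = 3.84.
By Bélanger, y₂/y₁ = ½[√(1 + 8Fr₁²) − 1] = ½[√118.9 − 1] = 4.95.
y₂ = 4.95 × 0.778 = 3.85 m.
V₂ = q/y₂ = 8.25/3.85 = 2.14 m/s. E₁ = y₁ + V₁²/2g = 6.51 m; E₂ = y₂ + V₂²/2g = 4.09 m. ΔE = E₁ − E₂ = 2.42 m.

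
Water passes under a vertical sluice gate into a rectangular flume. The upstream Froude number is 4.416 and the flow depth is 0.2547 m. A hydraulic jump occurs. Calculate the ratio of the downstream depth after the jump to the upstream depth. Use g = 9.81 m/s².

y₂/y₁ = 5.765

Fr₁ = 4.416 (given).
Sequent-depth ratio: y₂/y₁ = ½[√(1 + 8Fr₁²) − 1] = ½[√157.01 − 1] = 5.765.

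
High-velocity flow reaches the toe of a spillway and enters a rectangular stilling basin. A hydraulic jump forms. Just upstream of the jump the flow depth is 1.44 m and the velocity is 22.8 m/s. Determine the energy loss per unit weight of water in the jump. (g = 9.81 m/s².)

Fr₁ = V₁/√(g·y₁) = 22.8/√(9.81×1.44) = 6.07.
Conjugate-depth relation: y₂/y₁ = ½[√(1 + 8Fr₁²) − 1] = ½[√295.4 − 1] = 8.09.
y₂ = 8.09 × 1.44 = 11.7 m.
Head loss: ΔE = (y₂ − y₁)³/(4y₁y₂) = (11.7 − 1.44)³/(4×1.44×11.7) = 1066/67.1 = 15.9 m.

ΔE = 15.9 m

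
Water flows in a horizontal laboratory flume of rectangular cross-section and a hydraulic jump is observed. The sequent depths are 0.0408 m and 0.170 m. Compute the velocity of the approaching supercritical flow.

V₁ = 2.08 m/s

For a rectangular channel the momentum equation gives q² = ½·g·y₁·y₂·(y₁ + y₂) = ½×9.81×0.0408×0.170×0.211 = 0.00717.
q = √0.00717 = 0.0847 m²/s.
V₁ = q/y₁ = 0.0847/0.0408 = 2.08 m/s.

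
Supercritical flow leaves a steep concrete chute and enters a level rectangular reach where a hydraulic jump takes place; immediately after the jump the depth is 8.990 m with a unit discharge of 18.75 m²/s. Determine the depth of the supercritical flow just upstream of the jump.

V₂ = q/y₂ = 18.75/8.990 = 2.086 m/s; Fr₂ = V₂/√(g·y₂) = 0.2221.
Applying the sequent-depth relation in reverse, y₁/y₂ = ½[√(1 + 8Fr₂²) − 1] = ½[√1.3946 − 1] = 0.09046.
y₁ = 0.09046 × 8.990 = 0.8133 m.

y₁ = 0.8133 m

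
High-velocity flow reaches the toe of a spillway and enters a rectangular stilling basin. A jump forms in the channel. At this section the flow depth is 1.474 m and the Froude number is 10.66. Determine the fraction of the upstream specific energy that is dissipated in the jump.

Fr₁ = 10.66 (given).
Sequent-depth ratio: y₂/y₁ = ½[√(1 + 8Fr₁²) − 1] = ½[√910.08 − 1] = 14.58.
y₂ = 14.58 × 1.474 = 21.50 m.
E₁ = y₁(1 + Fr₁²/2) = 1.474×(1 + 10.66²/2) = 85.22 m. ΔE = (y₂ − y₁)³/(4y₁y₂) = 63.33 m. ΔE/E₁ = 63.33/85.22 = 0.743.

ΔE/E₁ = 0.743 (74.3%)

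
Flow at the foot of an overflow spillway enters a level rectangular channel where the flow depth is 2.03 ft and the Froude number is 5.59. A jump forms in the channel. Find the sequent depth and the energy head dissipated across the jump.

y₂ = 15.1 ft; ΔE = 18.1 ft

Fr₁ = 5.59 (given).
Bélanger equation: y₂/y₁ = ½[√(1 + 8Fr₁²) − 1] = ½[√251.0 − 1] = 7.42.
y₂ = 7.42 × 2.03 = 15.1 ft.
Head loss: ΔE = (y₂ − y₁)³/(4y₁y₂) = (15.1 − 2.03)³/(4×2.03×15.1) = 2215/122 = 18.1 ft.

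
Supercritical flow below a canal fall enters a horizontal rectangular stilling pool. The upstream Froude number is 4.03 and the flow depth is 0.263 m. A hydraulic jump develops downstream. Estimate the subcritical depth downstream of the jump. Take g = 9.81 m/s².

y₂ = 1.37 m

Fr₁ = 4.03 (given).
Bélanger equation: y₂/y₁ = ½[√(1 + 8Fr₁²) − 1] = ½[√130.9 − 1] = 5.22.
y₂ = 5.22 × 0.263 = 1.37 m.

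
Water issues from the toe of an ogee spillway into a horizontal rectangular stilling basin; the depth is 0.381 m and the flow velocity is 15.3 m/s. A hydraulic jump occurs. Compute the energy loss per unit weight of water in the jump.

Fr₁ = V₁/√(g·y₁) = 15.3/√(9.81×0.381) = 7.91.
Sequent-depth ratio: y₂/y₁ = ½[√(1 + 8Fr₁²) − 1] = ½[√502.0 − 1] = 10.7.
y₂ = 10.7 × 0.381 = 4.08 m.
Head loss: ΔE = (y₂ − y₁)³/(4y₁y₂) = (4.08 − 0.381)³/(4×0.381×4.08) = 50.5/6.21 = 8.13 m.

ΔE = 8.13 m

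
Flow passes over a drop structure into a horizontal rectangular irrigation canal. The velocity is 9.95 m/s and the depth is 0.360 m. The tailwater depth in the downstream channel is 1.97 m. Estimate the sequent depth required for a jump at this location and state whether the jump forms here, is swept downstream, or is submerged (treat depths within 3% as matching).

y₂ = 2.52 m; the jump is swept downstream

Fr₁ = V₁/√(g·y₁) = 9.95/√(9.81×0.360) = 5.29.
From the momentum equation for a rectangular channel, y₂/y₁ = ½[√(1 + 8Fr₁²) − 1] = ½[√225.3 − 1] = 7.00.
y₂ = 7.00 × 0.360 = 2.52 m.
Tailwater y_tw = 1.97 m: y_tw < y₂, so the jump is swept downstream.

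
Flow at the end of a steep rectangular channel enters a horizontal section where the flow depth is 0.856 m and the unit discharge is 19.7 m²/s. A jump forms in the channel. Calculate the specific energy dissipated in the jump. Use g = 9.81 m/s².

ΔE = 18.4 m

V₁ = q/y₁ = 19.7/0.856 = 23.0 m/s. Fr₁ = V₁/√(g·y₁) = 23.0/√(9.81×0.856) = 7.94.
Bélanger equation: y₂/y₁ = ½[√(1 + 8Fr₁²) − 1] = ½[√505.6 − 1] = 10.7.
y₂ = 10.7 × 0.856 = 9.20 m.
V₂ = q/y₂ = 19.7/9.20 = 2.14 m/s. E₁ = y₁ + V₁²/2g = 27.9 m; E₂ = y₂ + V₂²/2g = 9.43 m. ΔE = E₁ − E₂ = 18.4 m.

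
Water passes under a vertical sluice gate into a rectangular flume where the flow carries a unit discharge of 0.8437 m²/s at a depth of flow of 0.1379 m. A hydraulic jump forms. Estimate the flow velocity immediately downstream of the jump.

V₁ = q/y₁ = 0.8437/0.1379 = 6.118 m/s. Fr₁ = V₁/√(g·y₁) = 6.118/√(9.81×0.1379) = 5.260.
By Bélanger, y₂/y₁ = ½[√(1 + 8Fr₁²) − 1] = ½[√222.36 − 1] = 6.956.
y₂ = 6.956 × 0.1379 = 0.9592 m.
V₂ = q/y₂ = 0.8437/0.9592 = 0.8796 m/s.

V₂ = 0.8796 m/s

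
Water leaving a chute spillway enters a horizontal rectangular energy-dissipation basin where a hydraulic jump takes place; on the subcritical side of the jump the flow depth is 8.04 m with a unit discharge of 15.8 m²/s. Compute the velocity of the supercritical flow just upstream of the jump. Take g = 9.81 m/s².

V₁ = 21.9 m/s

V₂ = q/y₂ = 15.8/8.04 = 1.97 m/s; Fr₂ = V₂/√(g·y₂) = 0.221.
Since the conjugate-depth ratio holds either way, y₁/y₂ = ½[√(1 + 8Fr₂²) − 1] = ½[√1.392 − 1] = 0.0899.
y₁ = 0.0899 × 8.04 = 0.722 m.
V₁ = q/y₁ = 15.8/0.722 = 21.9 m/s.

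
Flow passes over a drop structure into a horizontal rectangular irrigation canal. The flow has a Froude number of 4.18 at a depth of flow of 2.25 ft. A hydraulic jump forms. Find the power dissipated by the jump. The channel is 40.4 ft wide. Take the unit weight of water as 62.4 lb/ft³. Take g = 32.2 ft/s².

P = 3309 hp

Fr₁ = 4.18 (given).
Conjugate-depth relation: y₂/y₁ = ½[√(1 + 8Fr₁²) − 1] = ½[√140.8 − 1] = 5.43.
y₂ = 5.43 × 2.25 = 12.2 ft.
V₁ = Fr₁·√(g·y₁) = 4.18×√(32.2×2.25) = 35.6 ft/s; q = V₁·y₁ = 80.1 ft²/s. V₂ = q/y₂ = 80.1/12.2 = 6.55 ft/s. E₁ = y₁ + V₁²/2g = 21.9 ft; E₂ = y₂ + V₂²/2g = 12.9 ft. ΔE = E₁ − E₂ = 9.02 ft.
Q = q·b = 80.1 × 40.4 = 3234 cfs. P = γ·Q·ΔE/550 = 62.4 × 3234 × 9.02 / 550 = 3309 hp.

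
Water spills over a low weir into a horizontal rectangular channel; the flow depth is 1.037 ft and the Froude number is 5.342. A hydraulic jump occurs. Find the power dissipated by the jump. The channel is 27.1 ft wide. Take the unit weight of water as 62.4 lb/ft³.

P = 807.5 hp

Fr₁ = 5.342 (given).
By Bélanger, y₂/y₁ = ½[√(1 + 8Fr₁²) − 1] = ½[√229.30 − 1] = 7.071.
y₂ = 7.071 × 1.037 = 7.333 ft.
V₁ = Fr₁·√(g·y₁) = 5.342×√(32.2×1.037) = 30.87 ft/s; q = V₁·y₁ = 32.01 ft²/s. V₂ = q/y₂ = 32.01/7.333 = 4.365 ft/s. E₁ = y₁ + V₁²/2g = 15.83 ft; E₂ = y₂ + V₂²/2g = 7.629 ft. ΔE = E₁ − E₂ = 8.205 ft.
Q = q·b = 32.01 × 27.1 = 867.5 cfs. P = γ·Q·ΔE/550 = 62.4 × 867.5 × 8.205 / 550 = 807.5 hp.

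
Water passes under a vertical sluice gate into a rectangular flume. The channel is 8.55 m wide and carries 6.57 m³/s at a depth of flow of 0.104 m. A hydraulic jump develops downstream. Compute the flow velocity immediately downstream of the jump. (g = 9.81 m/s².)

q = Q/b = 6.57/8.55 = 0.768 m²/s; V₁ = q/y₁ = 7.39 m/s. Fr₁ = V₁/√(g·y₁) = 7.32.
Bélanger equation: y₂/y₁ = ½[√(1 + 8Fr₁²) − 1] = ½[√429.1 − 1] = 9.86.
y₂ = 9.86 × 0.104 = 1.03 m.
V₂ = q/y₂ = 0.768/1.03 = 0.750 m/s.

V₂ = 0.750 m/s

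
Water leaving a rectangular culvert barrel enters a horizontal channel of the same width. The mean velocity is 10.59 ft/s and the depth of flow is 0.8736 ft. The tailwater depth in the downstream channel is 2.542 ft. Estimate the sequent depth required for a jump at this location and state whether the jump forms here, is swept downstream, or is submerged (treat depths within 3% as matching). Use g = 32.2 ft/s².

y₂ = 2.068 ft; the jump is submerged

Fr₁ = V₁/√(g·y₁) = 10.59/√(32.2×0.8736) = 1.997.
Sequent-depth ratio: y₂/y₁ = ½[√(1 + 8Fr₁²) − 1] = ½[√32.894 − 1] = 2.368.
y₂ = 2.368 × 0.8736 = 2.068 ft.
Tailwater y_tw = 2.542 ft: y_tw > y₂, so the jump is submerged.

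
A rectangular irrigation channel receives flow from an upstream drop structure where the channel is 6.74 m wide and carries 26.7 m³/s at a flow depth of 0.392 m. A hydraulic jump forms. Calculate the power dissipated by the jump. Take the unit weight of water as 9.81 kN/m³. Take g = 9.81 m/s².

q = Q/b = 26.7/6.74 = 3.96 m²/s; V₁ = q/y₁ = 10.1 m/s. Fr₁ = V₁/√(g·y₁) = 5.15.
By Bélanger, y₂/y₁ = ½[√(1 + 8Fr₁²) − 1] = ½[√213.5 − 1] = 6.81.
y₂ = 6.81 × 0.392 = 2.67 m.
V₂ = q/y₂ = 3.96/2.67 = 1.49 m/s. E₁ = y₁ + V₁²/2g = 5.60 m; E₂ = y₂ + V₂²/2g = 2.78 m. ΔE = E₁ − E₂ = 2.82 m.
P = γ·Q·ΔE = 9.81 × 26.7 × 2.82 = 738 kW.

P = 738 kW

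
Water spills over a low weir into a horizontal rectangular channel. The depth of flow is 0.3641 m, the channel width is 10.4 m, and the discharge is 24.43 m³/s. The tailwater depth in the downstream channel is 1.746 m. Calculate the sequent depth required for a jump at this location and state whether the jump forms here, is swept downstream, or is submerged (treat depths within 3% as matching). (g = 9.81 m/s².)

q = Q/b = 24.43/10.4 = 2.349 m²/s; V₁ = q/y₁ = 6.452 m/s. Fr₁ = V₁/√(g·y₁) = 3.414.
Conjugate-depth relation: y₂/y₁ = ½[√(1 + 8Fr₁²) − 1] = ½[√94.226 − 1] = 4.354.
y₂ = 4.354 × 0.3641 = 1.585 m.
Tailwater y_tw = 1.746 m: y_tw > y₂, so the jump is submerged.

y₂ = 1.585 m; the jump is submerged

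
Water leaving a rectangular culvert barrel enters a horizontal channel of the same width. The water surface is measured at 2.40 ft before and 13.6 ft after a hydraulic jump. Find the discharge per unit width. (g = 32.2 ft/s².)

For a rectangular channel the momentum equation gives q² = ½·g·y₁·y₂·(y₁ + y₂) = ½×32.2×2.40×13.6×16.0 = 8408.
q = √8408 = 91.7 ft²/s.

q = 91.7 ft²/s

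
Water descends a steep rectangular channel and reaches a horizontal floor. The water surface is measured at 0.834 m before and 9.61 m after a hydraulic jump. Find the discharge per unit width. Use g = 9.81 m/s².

q = 20.3 m²/s

For a rectangular channel the momentum equation gives q² = ½·g·y₁·y₂·(y₁ + y₂) = ½×9.81×0.834×9.61×10.4 = 411.
q = √411 = 20.3 m²/s.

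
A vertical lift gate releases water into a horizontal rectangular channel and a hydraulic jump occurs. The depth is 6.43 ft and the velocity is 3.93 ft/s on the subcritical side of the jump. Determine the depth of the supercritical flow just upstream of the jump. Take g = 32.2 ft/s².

y₁ = 0.848 ft

Fr₂ = V₂/√(g·y₂) = 3.93/√(32.2×6.43) = 0.273.
From the momentum equation (using Fr₂), y₁/y₂ = ½[√(1 + 8Fr₂²) − 1] = ½[√1.597 − 1] = 0.132.
y₁ = 0.132 × 6.43 = 0.848 ft.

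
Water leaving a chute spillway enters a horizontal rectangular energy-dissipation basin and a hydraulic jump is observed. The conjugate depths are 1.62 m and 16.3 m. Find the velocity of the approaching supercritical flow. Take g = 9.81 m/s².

For a rectangular channel the momentum equation gives q² = ½·g·y₁·y₂·(y₁ + y₂) = ½×9.81×1.62×16.3×17.9 = 2321.
q = √2321 = 48.2 m²/s.
V₁ = q/y₁ = 48.2/1.62 = 29.7 m/s.

V₁ = 29.7 m/s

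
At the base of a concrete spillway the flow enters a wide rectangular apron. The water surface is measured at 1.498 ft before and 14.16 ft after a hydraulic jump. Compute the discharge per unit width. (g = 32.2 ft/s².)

q = 73.13 ft²/s

For a rectangular channel the momentum equation gives q² = ½·g·y₁·y₂·(y₁ + y₂) = ½×32.2×1.498×14.16×15.66 = 5347.
q = √5347 = 73.13 ft²/s.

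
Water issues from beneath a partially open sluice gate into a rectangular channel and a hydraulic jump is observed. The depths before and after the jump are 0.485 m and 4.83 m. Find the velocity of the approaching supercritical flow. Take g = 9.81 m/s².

For a rectangular channel the momentum equation gives q² = ½·g·y₁·y₂·(y₁ + y₂) = ½×9.81×0.485×4.83×5.32 = 61.1.
q = √61.1 = 7.81 m²/s.
V₁ = q/y₁ = 7.81/0.485 = 16.1 m/s.

V₁ = 16.1 m/s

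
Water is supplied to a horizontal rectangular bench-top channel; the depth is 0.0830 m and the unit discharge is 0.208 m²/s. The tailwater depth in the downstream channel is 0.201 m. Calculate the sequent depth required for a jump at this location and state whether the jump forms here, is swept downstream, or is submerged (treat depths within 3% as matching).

y₂ = 0.287 m; the jump is swept downstream

V₁ = q/y₁ = 0.208/0.0830 = 2.51 m/s. Fr₁ = V₁/√(g·y₁) = 2.51/√(9.81×0.0830) = 2.78.
Sequent-depth ratio: y₂/y₁ = ½[√(1 + 8Fr₁²) − 1] = ½[√62.70 − 1] = 3.46.
y₂ = 3.46 × 0.0830 = 0.287 m.
Tailwater y_tw = 0.201 m: y_tw < y₂, so the jump is swept downstream.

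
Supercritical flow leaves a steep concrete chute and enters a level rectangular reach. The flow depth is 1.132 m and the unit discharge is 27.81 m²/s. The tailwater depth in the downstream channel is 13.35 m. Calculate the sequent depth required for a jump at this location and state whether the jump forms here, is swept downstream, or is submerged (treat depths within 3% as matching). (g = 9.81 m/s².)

V₁ = q/y₁ = 27.81/1.132 = 24.57 m/s. Fr₁ = V₁/√(g·y₁) = 24.57/√(9.81×1.132) = 7.372.
By Bélanger, y₂/y₁ = ½[√(1 + 8Fr₁²) − 1] = ½[√435.79 − 1] = 9.938.
y₂ = 9.938 × 1.132 = 11.25 m.
Tailwater y_tw = 13.35 m: y_tw > y₂, so the jump is submerged.

y₂ = 11.25 m; the jump is submerged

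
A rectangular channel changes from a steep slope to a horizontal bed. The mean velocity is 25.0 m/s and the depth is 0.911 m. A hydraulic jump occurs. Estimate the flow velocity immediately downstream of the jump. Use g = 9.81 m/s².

Fr₁ = V₁/√(g·y₁) = 25.0/√(9.81×0.911) = 8.36.
Conjugate-depth relation: y₂/y₁ = ½[√(1 + 8Fr₁²) − 1] = ½[√560.5 − 1] = 11.3.
y₂ = 11.3 × 0.911 = 10.3 m.
q = V₁·y₁ = 25.0 × 0.911 = 22.8 m²/s.
V₂ = q/y₂ = 22.8/10.3 = 2.21 m/s.

V₂ = 2.21 m/s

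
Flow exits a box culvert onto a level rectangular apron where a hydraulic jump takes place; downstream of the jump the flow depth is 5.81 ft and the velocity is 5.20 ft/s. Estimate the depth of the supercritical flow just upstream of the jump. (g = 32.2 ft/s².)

Fr₂ = V₂/√(g·y₂) = 5.20/√(32.2×5.81) = 0.380.
The Bélanger relation is symmetric: y₁/y₂ = ½[√(1 + 8Fr₂²) − 1] = ½[√2.156 − 1] = 0.234.
y₁ = 0.234 × 5.81 = 1.36 ft.

y₁ = 1.36 ft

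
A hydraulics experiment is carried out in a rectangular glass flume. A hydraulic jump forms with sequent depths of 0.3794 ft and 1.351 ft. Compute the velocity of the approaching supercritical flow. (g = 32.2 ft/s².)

V₁ = 9.960 ft/s

For a rectangular channel the momentum equation gives q² = ½·g·y₁·y₂·(y₁ + y₂) = ½×32.2×0.3794×1.351×1.730 = 14.28.
q = √14.28 = 3.779 ft²/s.
V₁ = q/y₁ = 3.779/0.3794 = 9.960 ft/s.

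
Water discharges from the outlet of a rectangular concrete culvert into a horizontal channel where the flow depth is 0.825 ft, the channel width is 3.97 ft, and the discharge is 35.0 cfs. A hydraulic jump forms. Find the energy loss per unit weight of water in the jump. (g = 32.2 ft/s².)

ΔE = 0.267 ft

q = Q/b = 35.0/3.97 = 8.82 ft²/s; V₁ = q/y₁ = 10.7 ft/s. Fr₁ = V₁/√(g·y₁) = 2.07.
Sequent-depth ratio: y₂/y₁ = ½[√(1 + 8Fr₁²) − 1] = ½[√35.39 − 1] = 2.47.
y₂ = 2.47 × 0.825 = 2.04 ft.
Head loss: ΔE = (y₂ − y₁)³/(4y₁y₂) = (2.04 − 0.825)³/(4×0.825×2.04) = 1.80/6.74 = 0.267 ft.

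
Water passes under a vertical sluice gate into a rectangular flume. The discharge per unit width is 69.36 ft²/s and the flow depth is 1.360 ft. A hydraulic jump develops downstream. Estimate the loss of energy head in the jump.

V₁ = q/y₁ = 69.36/1.360 = 51.00 ft/s. Fr₁ = V₁/√(g·y₁) = 51.00/√(32.2×1.360) = 7.707.
From the momentum equation for a rectangular channel, y₂/y₁ = ½[√(1 + 8Fr₁²) − 1] = ½[√476.16 − 1] = 10.41.
y₂ = 10.41 × 1.360 = 14.16 ft.
Head loss: ΔE = (y₂ − y₁)³/(4y₁y₂) = (14.16 − 1.360)³/(4×1.360×14.16) = 2096/77.02 = 27.22 ft.

ΔE = 27.22 ft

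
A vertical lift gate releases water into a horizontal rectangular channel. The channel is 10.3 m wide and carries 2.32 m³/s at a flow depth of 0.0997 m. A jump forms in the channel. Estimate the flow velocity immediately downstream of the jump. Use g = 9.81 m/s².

q = Q/b = 2.32/10.3 = 0.225 m²/s; V₁ = q/y₁ = 2.26 m/s. Fr₁ = V₁/√(g·y₁) = 2.28.
Bélanger equation: y₂/y₁ = ½[√(1 + 8Fr₁²) − 1] = ½[√42.75 − 1] = 2.77.
y₂ = 2.77 × 0.0997 = 0.276 m.
V₂ = q/y₂ = 0.225/0.276 = 0.816 m/s.

V₂ = 0.816 m/s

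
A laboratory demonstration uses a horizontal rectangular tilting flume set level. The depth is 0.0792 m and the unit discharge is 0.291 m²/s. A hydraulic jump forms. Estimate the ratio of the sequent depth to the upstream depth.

y₂/y₁ = 5.42

V₁ = q/y₁ = 0.291/0.0792 = 3.67 m/s. Fr₁ = V₁/√(g·y₁) = 3.67/√(9.81×0.0792) = 4.17.
From the momentum equation for a rectangular channel, y₂/y₁ = ½[√(1 + 8Fr₁²) − 1] = ½[√140.0 − 1] = 5.42.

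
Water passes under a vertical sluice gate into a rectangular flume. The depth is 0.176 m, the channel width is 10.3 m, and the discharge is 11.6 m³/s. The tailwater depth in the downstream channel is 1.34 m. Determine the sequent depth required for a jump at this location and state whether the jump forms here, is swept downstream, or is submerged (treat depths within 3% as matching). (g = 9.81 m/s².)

q = Q/b = 11.6/10.3 = 1.13 m²/s; V₁ = q/y₁ = 6.40 m/s. Fr₁ = V₁/√(g·y₁) = 4.87.
From the momentum equation for a rectangular channel, y₂/y₁ = ½[√(1 + 8Fr₁²) − 1] = ½[√190.7 − 1] = 6.41.
y₂ = 6.41 × 0.176 = 1.13 m.
Tailwater y_tw = 1.34 m: y_tw > y₂, so the jump is submerged.

y₂ = 1.13 m; the jump is submerged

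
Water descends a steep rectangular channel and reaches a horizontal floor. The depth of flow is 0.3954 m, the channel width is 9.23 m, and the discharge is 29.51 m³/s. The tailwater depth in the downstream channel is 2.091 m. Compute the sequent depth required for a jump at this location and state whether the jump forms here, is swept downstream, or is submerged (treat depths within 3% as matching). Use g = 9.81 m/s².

q = Q/b = 29.51/9.23 = 3.197 m²/s; V₁ = q/y₁ = 8.086 m/s. Fr₁ = V₁/√(g·y₁) = 4.106.
Sequent-depth ratio: y₂/y₁ = ½[√(1 + 8Fr₁²) − 1] = ½[√135.85 − 1] = 5.328.
y₂ = 5.328 × 0.3954 = 2.107 m.
Tailwater y_tw = 2.091 m: y_tw ≈ y₂, so the jump forms here.

y₂ = 2.107 m; the jump forms here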